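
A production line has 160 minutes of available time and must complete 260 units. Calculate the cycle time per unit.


Formula: CT = Available Time / Number of Units
CT = 160 min / 260 units
CT = 0.62 min/unit

0.62 min/unit


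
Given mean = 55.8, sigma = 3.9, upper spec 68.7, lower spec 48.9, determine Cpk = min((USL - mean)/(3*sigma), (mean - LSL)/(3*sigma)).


Cpu = (68.7 - 55.8) / (3 * 3.9) = 1.1
Cpl = (55.8 - 48.9) / (3 * 3.9) = 0.59
Cpk = min(1.1, 0.59) = 0.59

0.59


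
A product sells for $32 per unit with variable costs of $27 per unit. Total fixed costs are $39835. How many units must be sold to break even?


Formula: BEQ = Fixed Costs / (Price - Variable Cost)
Contribution margin = $32 - $27 = $5/unit
BEQ = ceil($39835 / $5/unit) = ceil(7967.0) = 7967 units

7967 units


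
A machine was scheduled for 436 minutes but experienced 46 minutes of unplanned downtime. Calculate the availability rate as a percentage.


Formula: Availability = (Planned Time - Downtime) / Planned Time * 100
Uptime = 436 - 46 = 390 min
Availability = 390 / 436 * 100 = 89.4%

89.4%


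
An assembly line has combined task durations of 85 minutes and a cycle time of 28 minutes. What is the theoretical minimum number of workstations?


Formula: N_min = ceil(Sum of Task Times / Cycle Time)
N_min = ceil(85 min / 28 min) = ceil(3.0357)
N_min = 4 stations

4


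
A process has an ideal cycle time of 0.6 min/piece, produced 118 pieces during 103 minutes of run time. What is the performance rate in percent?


Formula: Performance = (Ideal CT * Total Count) / Run Time * 100
Ideal output time = 0.6 * 118 = 70.8 min
Performance = 70.8 / 103 * 100 = 68.7%

68.7%


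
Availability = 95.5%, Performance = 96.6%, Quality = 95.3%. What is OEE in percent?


Formula: OEE = Availability * Performance * Quality / 10000
A * P = 95.5% * 96.6% / 100 = 92.25%
OEE = 92.25% * 95.3% / 100 = 87.9%

87.9%


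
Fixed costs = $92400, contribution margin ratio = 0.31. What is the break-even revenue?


Formula: BER = Fixed Costs / Contribution Margin Ratio
BER = $92400 / 0.31
BER = $298064.52 (to the nearest cent)

$298064.52


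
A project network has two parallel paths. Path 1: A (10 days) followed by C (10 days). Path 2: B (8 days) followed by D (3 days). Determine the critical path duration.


Path 1 = 10 + 10 = 20 days
Path 2 = 8 + 3 = 11 days
Duration = max(20, 11) = 20 days

20 days


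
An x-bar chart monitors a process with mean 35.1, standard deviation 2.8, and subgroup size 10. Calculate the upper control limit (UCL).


UCL = 35.1 + 3 * 2.8 / sqrt(10)

37.76


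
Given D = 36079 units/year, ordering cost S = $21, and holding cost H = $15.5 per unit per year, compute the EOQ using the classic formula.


Formula: EOQ = sqrt(2 * D * S / H)
Numerator: 2 * 36079 * 21 = 1515318
2DS/H = 1515318 / 15.5 = 97762.5
EOQ = sqrt(97762.5) = 312.7 units

312.7 units


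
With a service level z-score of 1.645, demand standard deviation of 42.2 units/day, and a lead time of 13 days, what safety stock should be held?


Formula: SS = z * sigma_d * sqrt(LT)
sqrt(LT) = sqrt(13) = 3.6056
SS = 1.645 * 42.2 * 3.6056
SS = 250.3 units

250.3 units


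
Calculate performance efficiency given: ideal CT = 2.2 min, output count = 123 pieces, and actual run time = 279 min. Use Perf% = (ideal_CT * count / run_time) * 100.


Formula: Performance = (Ideal CT * Total Count) / Run Time * 100
Ideal output time = 2.2 * 123 = 270.6 min
Performance = 270.6 / 279 * 100 = 97.0%

97.0%


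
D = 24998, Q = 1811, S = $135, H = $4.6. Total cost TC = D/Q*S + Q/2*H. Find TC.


TC = 24998/1811 * 135 + 1811/2 * 4.6

$6028.76


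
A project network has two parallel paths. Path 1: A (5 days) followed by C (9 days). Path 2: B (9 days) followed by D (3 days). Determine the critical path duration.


Path 1 = 5 + 9 = 14 days
Path 2 = 9 + 3 = 12 days
Duration = max(14, 12) = 14 days

14 days


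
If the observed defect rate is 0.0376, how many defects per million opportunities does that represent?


DPMO = defect_rate * 1000000 = 0.0376 * 1000000

37600


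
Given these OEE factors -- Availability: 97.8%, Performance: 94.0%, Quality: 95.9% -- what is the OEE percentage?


Formula: OEE = Availability * Performance * Quality / 10000
A * P = 97.8% * 94.0% / 100 = 91.93%
OEE = 91.93% * 95.9% / 100 = 88.2%

88.2%


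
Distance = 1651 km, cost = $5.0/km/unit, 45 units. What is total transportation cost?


TC = dist * cost * units = 1651 * 5.0 * 45 = $371475.00

$371475.00


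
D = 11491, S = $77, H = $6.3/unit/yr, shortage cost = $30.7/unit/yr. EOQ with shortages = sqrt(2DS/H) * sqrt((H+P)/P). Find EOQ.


Formula: EOQ* = sqrt(2DS/H) * sqrt((H+P)/P)
Base EOQ = sqrt(2*11491*77/6.3) = 529.99 units
Correction = sqrt((6.3+30.7)/30.7) = 1.09782
EOQ* = 529.99 * 1.09782 = 581.8 units

581.8 units


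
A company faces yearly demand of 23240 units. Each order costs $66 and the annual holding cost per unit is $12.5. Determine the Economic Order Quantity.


Formula: EOQ = sqrt(2 * D * S / H)
Numerator: 2 * 23240 * 66 = 3067680
2DS/H = 3067680 / 12.5 = 245414.4
EOQ = sqrt(245414.4) = 495.4 units

495.4 units


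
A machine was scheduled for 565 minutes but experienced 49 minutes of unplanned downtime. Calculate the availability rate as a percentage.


Formula: Availability = (Planned Time - Downtime) / Planned Time * 100
Uptime = 565 - 49 = 516 min
Availability = 516 / 565 * 100 = 91.3%

91.3%


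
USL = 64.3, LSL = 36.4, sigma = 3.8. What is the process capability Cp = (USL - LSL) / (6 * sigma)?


Cp = (64.3 - 36.4) / (6 * 3.8)

1.22


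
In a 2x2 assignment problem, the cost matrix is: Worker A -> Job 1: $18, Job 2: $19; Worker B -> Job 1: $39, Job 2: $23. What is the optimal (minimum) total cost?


Option 1: A->1 + B->2 = $18 + $23 = $41
Option 2: A->2 + B->1 = $19 + $39 = $58
Min cost = min($41, $58) = $41

$41


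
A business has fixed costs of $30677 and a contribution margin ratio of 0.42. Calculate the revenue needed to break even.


Formula: BER = Fixed Costs / Contribution Margin Ratio
BER = $30677 / 0.42
BER = $73040.48 (to the nearest cent)

$73040.48


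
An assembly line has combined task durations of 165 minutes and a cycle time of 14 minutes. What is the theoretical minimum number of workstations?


Formula: N_min = ceil(Sum of Task Times / Cycle Time)
N_min = ceil(165 min / 14 min) = ceil(11.7857)
N_min = 12 stations

12


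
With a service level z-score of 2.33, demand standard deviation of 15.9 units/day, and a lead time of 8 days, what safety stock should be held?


Formula: SS = z * sigma_d * sqrt(LT)
sqrt(LT) = sqrt(8) = 2.8284
SS = 2.33 * 15.9 * 2.8284
SS = 104.8 units

104.8 units


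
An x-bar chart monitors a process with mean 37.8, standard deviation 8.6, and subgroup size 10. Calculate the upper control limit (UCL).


UCL = 37.8 + 3 * 8.6 / sqrt(10)

45.96


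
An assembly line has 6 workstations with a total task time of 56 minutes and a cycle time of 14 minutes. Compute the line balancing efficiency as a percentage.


Formula: Efficiency = Sum of Task Times / (N_stations * CT) * 100
Total station capacity = 6 stations * 14 min = 84 min
Efficiency = 56 / 84 * 100 = 66.7%

66.7%


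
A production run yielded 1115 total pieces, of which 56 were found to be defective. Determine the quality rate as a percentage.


Formula: Quality Rate = Good Pieces / Total Pieces * 100
Good pieces = 1115 - 56 = 1059
QR = 1059 / 1115 * 100 = 95.0%

95.0%


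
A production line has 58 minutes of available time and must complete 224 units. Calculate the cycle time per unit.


Formula: CT = Available Time / Number of Units
CT = 58 min / 224 units
CT = 0.26 min/unit

0.26 min/unit


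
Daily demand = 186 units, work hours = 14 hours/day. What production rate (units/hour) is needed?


Formula: Production Rate = Daily Demand / Available Hours
Rate = 186 units/day / 14 hours/day
Rate = 13.3 units/hour

13.3 units/hour


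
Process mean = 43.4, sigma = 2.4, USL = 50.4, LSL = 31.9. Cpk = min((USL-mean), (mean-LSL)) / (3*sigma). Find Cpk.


Cpu = (50.4 - 43.4) / (3 * 2.4) = 0.97
Cpl = (43.4 - 31.9) / (3 * 2.4) = 1.6
Cpk = min(0.97, 1.6) = 0.97

0.97


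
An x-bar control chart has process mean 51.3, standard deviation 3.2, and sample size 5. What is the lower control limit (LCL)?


LCL = 51.3 - 3 * 3.2 / sqrt(5)

47.01


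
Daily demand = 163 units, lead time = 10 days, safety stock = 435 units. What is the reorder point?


Formula: ROP = (Daily Demand * Lead Time) + Safety Stock
Demand during lead time = 163 * 10 = 1630 units
ROP = 1630 + 435 = 2065 units

2065 units


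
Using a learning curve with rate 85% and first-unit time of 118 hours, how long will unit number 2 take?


Formula: T_n = T_1 * (learning_rate)^(log2(n)) where learning_rate = rate/100
Doublings = log2(2) = 1
T_n = 118 * 0.85^1
T_n = 118 * 0.85 = 100.3 hours

100.3 hours


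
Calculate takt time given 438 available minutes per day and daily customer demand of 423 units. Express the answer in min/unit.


Formula: Takt Time = Available Production Time / Customer Demand
Takt = 438 min/day / 423 units/day
Takt = 1.04 min/unit

1.04 min/unit


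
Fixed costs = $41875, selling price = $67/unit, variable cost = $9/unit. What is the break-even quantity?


Formula: BEQ = Fixed Costs / (Price - Variable Cost)
Contribution margin = $67 - $9 = $58/unit
BEQ = ceil($41875 / $58/unit) = ceil(721.98) = 722 units

722 units


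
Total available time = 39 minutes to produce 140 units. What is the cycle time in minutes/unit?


Formula: CT = Available Time / Number of Units
CT = 39 min / 140 units
CT = 0.28 min/unit

0.28 min/unit


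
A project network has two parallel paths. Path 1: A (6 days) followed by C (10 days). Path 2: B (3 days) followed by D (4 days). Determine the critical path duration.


Path 1 = 6 + 10 = 16 days
Path 2 = 3 + 4 = 7 days
Duration = max(16, 7) = 16 days

16 days


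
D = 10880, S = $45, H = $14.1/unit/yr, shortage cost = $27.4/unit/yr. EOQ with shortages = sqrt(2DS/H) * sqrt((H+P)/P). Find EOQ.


Formula: EOQ* = sqrt(2DS/H) * sqrt((H+P)/P)
Base EOQ = sqrt(2*10880*45/14.1) = 263.53 units
Correction = sqrt((14.1+27.4)/27.4) = 1.23069
EOQ* = 263.53 * 1.23069 = 324.3 units

324.3 units


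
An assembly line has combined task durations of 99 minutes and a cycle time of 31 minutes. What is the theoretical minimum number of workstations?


Formula: N_min = ceil(Sum of Task Times / Cycle Time)
N_min = ceil(99 min / 31 min) = ceil(3.1935)
N_min = 4 stations

4


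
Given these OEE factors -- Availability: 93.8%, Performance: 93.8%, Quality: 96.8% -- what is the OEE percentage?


Formula: OEE = Availability * Performance * Quality / 10000
A * P = 93.8% * 93.8% / 100 = 87.98%
OEE = 87.98% * 96.8% / 100 = 85.2%

85.2%


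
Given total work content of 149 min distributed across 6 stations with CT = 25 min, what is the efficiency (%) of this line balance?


Formula: Efficiency = Sum of Task Times / (N_stations * CT) * 100
Total station capacity = 6 stations * 25 min = 150 min
Efficiency = 149 / 150 * 100 = 99.3%

99.3%


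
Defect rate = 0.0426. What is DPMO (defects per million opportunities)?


DPMO = defect_rate * 1000000 = 0.0426 * 1000000

42600


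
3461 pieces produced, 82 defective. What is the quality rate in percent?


Formula: Quality Rate = Good Pieces / Total Pieces * 100
Good pieces = 3461 - 82 = 3379
QR = 3379 / 3461 * 100 = 97.6%

97.6%


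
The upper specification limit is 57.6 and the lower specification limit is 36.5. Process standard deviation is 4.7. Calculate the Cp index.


Cp = (57.6 - 36.5) / (6 * 4.7)

0.75


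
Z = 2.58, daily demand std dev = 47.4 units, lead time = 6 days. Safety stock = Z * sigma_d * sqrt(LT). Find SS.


Formula: SS = z * sigma_d * sqrt(LT)
sqrt(LT) = sqrt(6) = 2.4495
SS = 2.58 * 47.4 * 2.4495
SS = 299.6 units

299.6 units


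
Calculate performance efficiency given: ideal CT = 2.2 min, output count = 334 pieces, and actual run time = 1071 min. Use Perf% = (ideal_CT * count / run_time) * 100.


Formula: Performance = (Ideal CT * Total Count) / Run Time * 100
Ideal output time = 2.2 * 334 = 734.8 min
Performance = 734.8 / 1071 * 100 = 68.6%

68.6%


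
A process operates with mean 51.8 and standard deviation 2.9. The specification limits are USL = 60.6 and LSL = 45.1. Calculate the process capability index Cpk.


Cpu = (60.6 - 51.8) / (3 * 2.9) = 1.01
Cpl = (51.8 - 45.1) / (3 * 2.9) = 0.77
Cpk = min(1.01, 0.77) = 0.77

0.77


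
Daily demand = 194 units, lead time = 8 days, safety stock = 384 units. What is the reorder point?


Formula: ROP = (Daily Demand * Lead Time) + Safety Stock
Demand during lead time = 194 * 8 = 1552 units
ROP = 1552 + 384 = 1936 units

1936 units


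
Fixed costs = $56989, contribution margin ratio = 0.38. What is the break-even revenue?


Formula: BER = Fixed Costs / Contribution Margin Ratio
BER = $56989 / 0.38
BER = $149971.05 (to the nearest cent)

$149971.05


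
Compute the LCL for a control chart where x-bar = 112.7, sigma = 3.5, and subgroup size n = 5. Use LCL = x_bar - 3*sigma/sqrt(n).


LCL = 112.7 - 3 * 3.5 / sqrt(5)

108.0


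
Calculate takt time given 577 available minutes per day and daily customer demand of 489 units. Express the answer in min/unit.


Formula: Takt Time = Available Production Time / Customer Demand
Takt = 577 min/day / 489 units/day
Takt = 1.18 min/unit

1.18 min/unit


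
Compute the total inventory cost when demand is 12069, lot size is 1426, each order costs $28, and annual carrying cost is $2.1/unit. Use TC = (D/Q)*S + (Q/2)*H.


TC = 12069/1426 * 28 + 1426/2 * 2.1

$1734.28


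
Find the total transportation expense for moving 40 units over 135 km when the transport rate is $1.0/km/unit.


TC = dist * cost * units = 135 * 1.0 * 40 = $5400.00

$5400.00


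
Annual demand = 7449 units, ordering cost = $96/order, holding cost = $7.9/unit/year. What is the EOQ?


Formula: EOQ = sqrt(2 * D * S / H)
Numerator: 2 * 7449 * 96 = 1430208
2DS/H = 1430208 / 7.9 = 181039.0
EOQ = sqrt(181039.0) = 425.5 units

425.5 units


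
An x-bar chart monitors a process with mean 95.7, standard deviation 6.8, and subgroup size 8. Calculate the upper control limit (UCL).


UCL = 95.7 + 3 * 6.8 / sqrt(8)

102.91


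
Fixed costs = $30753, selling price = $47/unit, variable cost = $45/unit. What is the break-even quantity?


Formula: BEQ = Fixed Costs / (Price - Variable Cost)
Contribution margin = $47 - $45 = $2/unit
BEQ = ceil($30753 / $2/unit) = ceil(15376.5) = 15377 units

15377 units


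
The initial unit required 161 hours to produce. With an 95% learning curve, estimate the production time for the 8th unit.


Formula: T_n = T_1 * (learning_rate)^(log2(n)) where learning_rate = rate/100
Doublings = log2(8) = 3
T_n = 161 * 0.95^3
T_n = 161 * 0.8574 = 138.0 hours

138.0 hours


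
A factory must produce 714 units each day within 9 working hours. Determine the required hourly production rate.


Formula: Production Rate = Daily Demand / Available Hours
Rate = 714 units/day / 9 hours/day
Rate = 79.3 units/hour

79.3 units/hour


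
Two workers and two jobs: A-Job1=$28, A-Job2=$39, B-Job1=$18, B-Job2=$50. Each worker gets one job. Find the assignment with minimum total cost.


Option 1: A->1 + B->2 = $28 + $50 = $78
Option 2: A->2 + B->1 = $39 + $18 = $57
Min cost = min($78, $57) = $57

$57


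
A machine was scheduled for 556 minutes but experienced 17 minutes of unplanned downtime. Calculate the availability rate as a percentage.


Formula: Availability = (Planned Time - Downtime) / Planned Time * 100
Uptime = 556 - 17 = 539 min
Availability = 539 / 556 * 100 = 96.9%

96.9%


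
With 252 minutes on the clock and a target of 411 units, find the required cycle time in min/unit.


Formula: CT = Available Time / Number of Units
CT = 252 min / 411 units
CT = 0.61 min/unit

0.61 min/unit


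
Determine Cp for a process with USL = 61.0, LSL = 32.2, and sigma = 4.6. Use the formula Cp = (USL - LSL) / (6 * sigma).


Cp = (61.0 - 32.2) / (6 * 4.6)

1.04


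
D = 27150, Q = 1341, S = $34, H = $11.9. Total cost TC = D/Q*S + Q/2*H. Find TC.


TC = 27150/1341 * 34 + 1341/2 * 11.9

$8667.32


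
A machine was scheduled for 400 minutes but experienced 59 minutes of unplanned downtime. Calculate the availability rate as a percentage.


Formula: Availability = (Planned Time - Downtime) / Planned Time * 100
Uptime = 400 - 59 = 341 min
Availability = 341 / 400 * 100 = 85.3%

85.3%


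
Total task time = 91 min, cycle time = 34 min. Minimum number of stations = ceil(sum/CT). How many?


Formula: N_min = ceil(Sum of Task Times / Cycle Time)
N_min = ceil(91 min / 34 min) = ceil(2.6765)
N_min = 3 stations

3


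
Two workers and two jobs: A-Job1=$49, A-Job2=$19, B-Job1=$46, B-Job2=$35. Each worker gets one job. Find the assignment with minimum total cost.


Option 1: A->1 + B->2 = $49 + $35 = $84
Option 2: A->2 + B->1 = $19 + $46 = $65
Min cost = min($84, $65) = $65

$65


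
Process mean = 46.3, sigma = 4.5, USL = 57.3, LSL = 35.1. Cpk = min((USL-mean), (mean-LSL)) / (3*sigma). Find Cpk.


Cpu = (57.3 - 46.3) / (3 * 4.5) = 0.81
Cpl = (46.3 - 35.1) / (3 * 4.5) = 0.83
Cpk = min(0.81, 0.83) = 0.81

0.81


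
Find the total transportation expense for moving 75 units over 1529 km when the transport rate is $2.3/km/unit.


TC = dist * cost * units = 1529 * 2.3 * 75 = $263752.50

$263752.50


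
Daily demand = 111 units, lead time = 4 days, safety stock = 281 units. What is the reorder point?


Formula: ROP = (Daily Demand * Lead Time) + Safety Stock
Demand during lead time = 111 * 4 = 444 units
ROP = 444 + 281 = 725 units

725 units


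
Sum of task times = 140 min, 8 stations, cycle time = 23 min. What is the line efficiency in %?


Formula: Efficiency = Sum of Task Times / (N_stations * CT) * 100
Total station capacity = 8 stations * 23 min = 184 min
Efficiency = 140 / 184 * 100 = 76.1%

76.1%


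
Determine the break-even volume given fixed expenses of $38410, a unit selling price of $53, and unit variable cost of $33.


Formula: BEQ = Fixed Costs / (Price - Variable Cost)
Contribution margin = $53 - $33 = $20/unit
BEQ = ceil($38410 / $20/unit) = ceil(1920.5) = 1921 units

1921 units


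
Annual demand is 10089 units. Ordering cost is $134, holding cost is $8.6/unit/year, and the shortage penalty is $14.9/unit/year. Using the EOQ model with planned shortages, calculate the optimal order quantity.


Formula: EOQ* = sqrt(2DS/H) * sqrt((H+P)/P)
Base EOQ = sqrt(2*10089*134/8.6) = 560.72 units
Correction = sqrt((8.6+14.9)/14.9) = 1.25586
EOQ* = 560.72 * 1.25586 = 704.2 units

704.2 units


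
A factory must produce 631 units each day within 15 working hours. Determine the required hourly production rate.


Formula: Production Rate = Daily Demand / Available Hours
Rate = 631 units/day / 15 hours/day
Rate = 42.1 units/hour

42.1 units/hour


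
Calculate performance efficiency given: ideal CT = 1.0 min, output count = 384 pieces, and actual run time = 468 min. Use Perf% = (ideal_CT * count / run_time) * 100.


Formula: Performance = (Ideal CT * Total Count) / Run Time * 100
Ideal output time = 1.0 * 384 = 384.0 min
Performance = 384.0 / 468 * 100 = 82.1%

82.1%


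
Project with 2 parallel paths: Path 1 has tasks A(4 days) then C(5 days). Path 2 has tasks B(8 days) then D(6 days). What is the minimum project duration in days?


Path 1 = 4 + 5 = 9 days
Path 2 = 8 + 6 = 14 days
Duration = max(9, 14) = 14 days

14 days


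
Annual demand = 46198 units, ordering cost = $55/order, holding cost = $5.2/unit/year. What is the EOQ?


Formula: EOQ = sqrt(2 * D * S / H)
Numerator: 2 * 46198 * 55 = 5081780
2DS/H = 5081780 / 5.2 = 977265.4
EOQ = sqrt(977265.4) = 988.6 units

988.6 units


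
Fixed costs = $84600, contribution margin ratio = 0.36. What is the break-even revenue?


Formula: BER = Fixed Costs / Contribution Margin Ratio
BER = $84600 / 0.36
BER = $235000.00 (to the nearest cent)

$235000.00


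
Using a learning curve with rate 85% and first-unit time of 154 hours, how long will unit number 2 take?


Formula: T_n = T_1 * (learning_rate)^(log2(n)) where learning_rate = rate/100
Doublings = log2(2) = 1
T_n = 154 * 0.85^1
T_n = 154 * 0.85 = 130.9 hours

130.9 hours


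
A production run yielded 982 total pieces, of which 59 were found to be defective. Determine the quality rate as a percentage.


Formula: Quality Rate = Good Pieces / Total Pieces * 100
Good pieces = 982 - 59 = 923
QR = 923 / 982 * 100 = 94.0%

94.0%


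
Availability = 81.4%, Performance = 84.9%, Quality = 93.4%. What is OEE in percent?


Formula: OEE = Availability * Performance * Quality / 10000
A * P = 81.4% * 84.9% / 100 = 69.11%
OEE = 69.11% * 93.4% / 100 = 64.5%

64.5%


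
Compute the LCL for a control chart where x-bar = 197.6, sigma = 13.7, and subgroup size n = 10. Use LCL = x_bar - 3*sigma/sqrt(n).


LCL = 197.6 - 3 * 13.7 / sqrt(10)

184.6


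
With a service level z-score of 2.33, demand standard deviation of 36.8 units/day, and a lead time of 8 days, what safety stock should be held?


Formula: SS = z * sigma_d * sqrt(LT)
sqrt(LT) = sqrt(8) = 2.8284
SS = 2.33 * 36.8 * 2.8284
SS = 242.5 units

242.5 units


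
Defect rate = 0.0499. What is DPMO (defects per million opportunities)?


DPMO = defect_rate * 1000000 = 0.0499 * 1000000

49900


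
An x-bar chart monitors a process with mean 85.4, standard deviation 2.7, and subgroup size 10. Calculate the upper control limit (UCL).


UCL = 85.4 + 3 * 2.7 / sqrt(10)

87.96


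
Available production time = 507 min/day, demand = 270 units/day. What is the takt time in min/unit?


Formula: Takt Time = Available Production Time / Customer Demand
Takt = 507 min/day / 270 units/day
Takt = 1.88 min/unit

1.88 min/unit


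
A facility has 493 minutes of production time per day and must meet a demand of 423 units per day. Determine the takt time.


Formula: Takt Time = Available Production Time / Customer Demand
Takt = 493 min/day / 423 units/day
Takt = 1.17 min/unit

1.17 min/unit


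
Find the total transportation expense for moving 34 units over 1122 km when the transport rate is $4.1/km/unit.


TC = dist * cost * units = 1122 * 4.1 * 34 = $156406.80

$156406.80


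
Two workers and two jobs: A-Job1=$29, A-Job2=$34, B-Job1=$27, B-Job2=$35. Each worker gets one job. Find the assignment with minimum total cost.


Option 1: A->1 + B->2 = $29 + $35 = $64
Option 2: A->2 + B->1 = $34 + $27 = $61
Min cost = min($64, $61) = $61

$61


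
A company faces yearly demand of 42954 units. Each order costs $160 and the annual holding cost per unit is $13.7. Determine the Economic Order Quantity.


Formula: EOQ = sqrt(2 * D * S / H)
Numerator: 2 * 42954 * 160 = 13745280
2DS/H = 13745280 / 13.7 = 1003305.1
EOQ = sqrt(1003305.1) = 1001.7 units

1001.7 units


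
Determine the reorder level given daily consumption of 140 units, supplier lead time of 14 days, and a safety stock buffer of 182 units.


Formula: ROP = (Daily Demand * Lead Time) + Safety Stock
Demand during lead time = 140 * 14 = 1960 units
ROP = 1960 + 182 = 2142 units

2142 units


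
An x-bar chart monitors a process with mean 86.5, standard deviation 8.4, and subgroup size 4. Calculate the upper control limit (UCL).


UCL = 86.5 + 3 * 8.4 / sqrt(4)

99.1


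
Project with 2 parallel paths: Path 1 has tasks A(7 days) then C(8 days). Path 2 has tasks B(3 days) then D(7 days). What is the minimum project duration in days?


Path 1 = 7 + 8 = 15 days
Path 2 = 3 + 7 = 10 days
Duration = max(15, 10) = 15 days

15 days


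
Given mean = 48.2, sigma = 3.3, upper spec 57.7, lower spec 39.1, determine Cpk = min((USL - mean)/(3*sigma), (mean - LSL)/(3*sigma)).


Cpu = (57.7 - 48.2) / (3 * 3.3) = 0.96
Cpl = (48.2 - 39.1) / (3 * 3.3) = 0.92
Cpk = min(0.96, 0.92) = 0.92

0.92


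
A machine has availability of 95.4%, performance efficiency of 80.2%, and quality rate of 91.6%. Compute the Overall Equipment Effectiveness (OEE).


Formula: OEE = Availability * Performance * Quality / 10000
A * P = 95.4% * 80.2% / 100 = 76.51%
OEE = 76.51% * 91.6% / 100 = 70.1%

70.1%


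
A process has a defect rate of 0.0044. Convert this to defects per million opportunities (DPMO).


DPMO = defect_rate * 1000000 = 0.0044 * 1000000

4400


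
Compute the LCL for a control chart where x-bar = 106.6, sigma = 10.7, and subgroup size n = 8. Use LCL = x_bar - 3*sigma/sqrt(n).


LCL = 106.6 - 3 * 10.7 / sqrt(8)

95.25


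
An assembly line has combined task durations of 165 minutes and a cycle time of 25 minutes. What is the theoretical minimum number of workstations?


Formula: N_min = ceil(Sum of Task Times / Cycle Time)
N_min = ceil(165 min / 25 min) = ceil(6.6)
N_min = 7 stations

7


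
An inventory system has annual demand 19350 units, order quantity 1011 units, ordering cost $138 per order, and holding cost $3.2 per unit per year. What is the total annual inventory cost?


TC = 19350/1011 * 138 + 1011/2 * 3.2

$4258.85


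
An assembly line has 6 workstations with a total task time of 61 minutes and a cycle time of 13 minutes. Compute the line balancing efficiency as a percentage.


Formula: Efficiency = Sum of Task Times / (N_stations * CT) * 100
Total station capacity = 6 stations * 13 min = 78 min
Efficiency = 61 / 78 * 100 = 78.2%

78.2%


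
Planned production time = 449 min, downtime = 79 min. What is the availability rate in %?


Formula: Availability = (Planned Time - Downtime) / Planned Time * 100
Uptime = 449 - 79 = 370 min
Availability = 370 / 449 * 100 = 82.4%

82.4%


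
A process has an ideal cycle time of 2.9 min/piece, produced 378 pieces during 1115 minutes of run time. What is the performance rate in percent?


Formula: Performance = (Ideal CT * Total Count) / Run Time * 100
Ideal output time = 2.9 * 378 = 1096.2 min
Performance = 1096.2 / 1115 * 100 = 98.3%

98.3%


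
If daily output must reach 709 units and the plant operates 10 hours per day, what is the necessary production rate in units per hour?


Formula: Production Rate = Daily Demand / Available Hours
Rate = 709 units/day / 10 hours/day
Rate = 70.9 units/hour

70.9 units/hour


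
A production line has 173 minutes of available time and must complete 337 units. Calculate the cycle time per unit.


Formula: CT = Available Time / Number of Units
CT = 173 min / 337 units
CT = 0.51 min/unit

0.51 min/unit


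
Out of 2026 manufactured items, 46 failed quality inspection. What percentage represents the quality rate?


Formula: Quality Rate = Good Pieces / Total Pieces * 100
Good pieces = 2026 - 46 = 1980
QR = 1980 / 2026 * 100 = 97.7%

97.7%


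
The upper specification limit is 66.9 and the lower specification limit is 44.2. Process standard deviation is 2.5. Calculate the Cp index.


Cp = (66.9 - 44.2) / (6 * 2.5)

1.51


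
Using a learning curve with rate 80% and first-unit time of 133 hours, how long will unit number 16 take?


Formula: T_n = T_1 * (learning_rate)^(log2(n)) where learning_rate = rate/100
Doublings = log2(16) = 4
T_n = 133 * 0.8^4
T_n = 133 * 0.4096 = 54.5 hours

54.5 hours


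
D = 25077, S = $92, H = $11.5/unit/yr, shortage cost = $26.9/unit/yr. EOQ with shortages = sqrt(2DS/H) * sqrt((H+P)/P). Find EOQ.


Formula: EOQ* = sqrt(2DS/H) * sqrt((H+P)/P)
Base EOQ = sqrt(2*25077*92/11.5) = 633.43 units
Correction = sqrt((11.5+26.9)/26.9) = 1.19478
EOQ* = 633.43 * 1.19478 = 756.8 units

756.8 units


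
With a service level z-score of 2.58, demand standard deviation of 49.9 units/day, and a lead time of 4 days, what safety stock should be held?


Formula: SS = z * sigma_d * sqrt(LT)
sqrt(LT) = sqrt(4) = 2.0
SS = 2.58 * 49.9 * 2.0
SS = 257.5 units

257.5 units


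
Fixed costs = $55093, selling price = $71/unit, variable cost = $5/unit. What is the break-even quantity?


Formula: BEQ = Fixed Costs / (Price - Variable Cost)
Contribution margin = $71 - $5 = $66/unit
BEQ = ceil($55093 / $66/unit) = ceil(834.74) = 835 units

835 units


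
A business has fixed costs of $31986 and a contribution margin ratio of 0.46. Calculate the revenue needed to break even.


Formula: BER = Fixed Costs / Contribution Margin Ratio
BER = $31986 / 0.46
BER = $69534.78 (to the nearest cent)

$69534.78


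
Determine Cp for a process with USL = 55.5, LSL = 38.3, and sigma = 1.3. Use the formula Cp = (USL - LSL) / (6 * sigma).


Cp = (55.5 - 38.3) / (6 * 1.3)

2.21


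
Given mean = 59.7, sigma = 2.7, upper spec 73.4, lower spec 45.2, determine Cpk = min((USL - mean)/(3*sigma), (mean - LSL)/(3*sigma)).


Cpu = (73.4 - 59.7) / (3 * 2.7) = 1.69
Cpl = (59.7 - 45.2) / (3 * 2.7) = 1.79
Cpk = min(1.69, 1.79) = 1.69

1.69


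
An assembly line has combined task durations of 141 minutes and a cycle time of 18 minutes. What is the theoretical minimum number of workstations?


Formula: N_min = ceil(Sum of Task Times / Cycle Time)
N_min = ceil(141 min / 18 min) = ceil(7.8333)
N_min = 8 stations

8


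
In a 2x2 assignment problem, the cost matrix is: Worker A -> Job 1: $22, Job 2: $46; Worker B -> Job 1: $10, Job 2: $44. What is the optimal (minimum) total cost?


Option 1: A->1 + B->2 = $22 + $44 = $66
Option 2: A->2 + B->1 = $46 + $10 = $56
Min cost = min($66, $56) = $56

$56


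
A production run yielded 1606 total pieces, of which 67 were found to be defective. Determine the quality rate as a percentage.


Formula: Quality Rate = Good Pieces / Total Pieces * 100
Good pieces = 1606 - 67 = 1539
QR = 1539 / 1606 * 100 = 95.8%

95.8%


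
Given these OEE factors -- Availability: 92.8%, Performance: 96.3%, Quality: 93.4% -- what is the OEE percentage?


Formula: OEE = Availability * Performance * Quality / 10000
A * P = 92.8% * 96.3% / 100 = 89.37%
OEE = 89.37% * 93.4% / 100 = 83.5%

83.5%


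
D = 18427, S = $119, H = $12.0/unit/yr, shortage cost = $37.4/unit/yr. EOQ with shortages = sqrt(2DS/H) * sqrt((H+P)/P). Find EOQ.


Formula: EOQ* = sqrt(2DS/H) * sqrt((H+P)/P)
Base EOQ = sqrt(2*18427*119/12.0) = 604.54 units
Correction = sqrt((12.0+37.4)/37.4) = 1.14928
EOQ* = 604.54 * 1.14928 = 694.8 units

694.8 units


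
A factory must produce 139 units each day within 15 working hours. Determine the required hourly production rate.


Formula: Production Rate = Daily Demand / Available Hours
Rate = 139 units/day / 15 hours/day
Rate = 9.3 units/hour

9.3 units/hour


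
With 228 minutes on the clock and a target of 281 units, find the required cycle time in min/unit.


Formula: CT = Available Time / Number of Units
CT = 228 min / 281 units
CT = 0.81 min/unit

0.81 min/unit


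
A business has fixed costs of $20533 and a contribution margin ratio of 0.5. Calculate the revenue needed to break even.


Formula: BER = Fixed Costs / Contribution Margin Ratio
BER = $20533 / 0.5
BER = $41066.00 (to the nearest cent)

$41066.00


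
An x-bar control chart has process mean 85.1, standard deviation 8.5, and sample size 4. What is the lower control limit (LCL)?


LCL = 85.1 - 3 * 8.5 / sqrt(4)

72.35


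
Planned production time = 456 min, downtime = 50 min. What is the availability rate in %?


Formula: Availability = (Planned Time - Downtime) / Planned Time * 100
Uptime = 456 - 50 = 406 min
Availability = 406 / 456 * 100 = 89.0%

89.0%


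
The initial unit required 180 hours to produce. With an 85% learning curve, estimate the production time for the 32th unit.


Formula: T_n = T_1 * (learning_rate)^(log2(n)) where learning_rate = rate/100
Doublings = log2(32) = 5
T_n = 180 * 0.85^5
T_n = 180 * 0.4437 = 79.9 hours

79.9 hours


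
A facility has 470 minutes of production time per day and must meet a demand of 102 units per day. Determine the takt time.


Formula: Takt Time = Available Production Time / Customer Demand
Takt = 470 min/day / 102 units/day
Takt = 4.61 min/unit

4.61 min/unit


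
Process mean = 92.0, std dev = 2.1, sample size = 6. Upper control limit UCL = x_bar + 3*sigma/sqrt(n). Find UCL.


UCL = 92.0 + 3 * 2.1 / sqrt(6)

94.57


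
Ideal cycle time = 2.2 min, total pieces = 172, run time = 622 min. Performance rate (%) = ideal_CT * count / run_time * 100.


Formula: Performance = (Ideal CT * Total Count) / Run Time * 100
Ideal output time = 2.2 * 172 = 378.4 min
Performance = 378.4 / 622 * 100 = 60.8%

60.8%


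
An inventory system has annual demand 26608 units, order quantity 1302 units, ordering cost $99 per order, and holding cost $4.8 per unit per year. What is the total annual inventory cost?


TC = 26608/1302 * 99 + 1302/2 * 4.8

$5147.99


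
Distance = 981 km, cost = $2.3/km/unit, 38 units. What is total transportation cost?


TC = dist * cost * units = 981 * 2.3 * 38 = $85739.40

$85739.40


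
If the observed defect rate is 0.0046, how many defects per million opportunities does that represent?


DPMO = defect_rate * 1000000 = 0.0046 * 1000000

4600


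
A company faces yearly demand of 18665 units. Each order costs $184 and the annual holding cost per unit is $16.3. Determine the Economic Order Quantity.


Formula: EOQ = sqrt(2 * D * S / H)
Numerator: 2 * 18665 * 184 = 6868720
2DS/H = 6868720 / 16.3 = 421393.9
EOQ = sqrt(421393.9) = 649.1 units

649.1 units


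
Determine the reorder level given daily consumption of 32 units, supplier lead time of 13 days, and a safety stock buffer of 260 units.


Formula: ROP = (Daily Demand * Lead Time) + Safety Stock
Demand during lead time = 32 * 13 = 416 units
ROP = 416 + 260 = 676 units

676 units


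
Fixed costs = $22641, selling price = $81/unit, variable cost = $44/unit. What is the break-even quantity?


Formula: BEQ = Fixed Costs / (Price - Variable Cost)
Contribution margin = $81 - $44 = $37/unit
BEQ = ceil($22641 / $37/unit) = ceil(611.92) = 612 units

612 units


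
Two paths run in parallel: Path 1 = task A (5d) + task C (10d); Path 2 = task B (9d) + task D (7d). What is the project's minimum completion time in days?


Path 1 = 5 + 10 = 15 days
Path 2 = 9 + 7 = 16 days
Duration = max(15, 16) = 16 days

16 days


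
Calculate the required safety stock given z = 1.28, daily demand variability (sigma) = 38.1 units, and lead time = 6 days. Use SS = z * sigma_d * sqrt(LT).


Formula: SS = z * sigma_d * sqrt(LT)
sqrt(LT) = sqrt(6) = 2.4495
SS = 1.28 * 38.1 * 2.4495
SS = 119.5 units

119.5 units


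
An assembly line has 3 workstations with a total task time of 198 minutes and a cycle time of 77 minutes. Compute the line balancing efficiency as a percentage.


Formula: Efficiency = Sum of Task Times / (N_stations * CT) * 100
Total station capacity = 3 stations * 77 min = 231 min
Efficiency = 198 / 231 * 100 = 85.7%

85.7%


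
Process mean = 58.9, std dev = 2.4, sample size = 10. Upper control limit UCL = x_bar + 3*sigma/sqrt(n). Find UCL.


UCL = 58.9 + 3 * 2.4 / sqrt(10)

61.18


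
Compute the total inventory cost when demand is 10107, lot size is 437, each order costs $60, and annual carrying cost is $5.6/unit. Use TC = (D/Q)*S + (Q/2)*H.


TC = 10107/437 * 60 + 437/2 * 5.6

$2611.29


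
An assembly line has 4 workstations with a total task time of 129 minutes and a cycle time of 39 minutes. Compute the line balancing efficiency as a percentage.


Formula: Efficiency = Sum of Task Times / (N_stations * CT) * 100
Total station capacity = 4 stations * 39 min = 156 min
Efficiency = 129 / 156 * 100 = 82.7%

82.7%


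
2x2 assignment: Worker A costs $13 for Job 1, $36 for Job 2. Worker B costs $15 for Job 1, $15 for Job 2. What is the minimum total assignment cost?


Option 1: A->1 + B->2 = $13 + $15 = $28
Option 2: A->2 + B->1 = $36 + $15 = $51
Min cost = min($28, $51) = $28

$28


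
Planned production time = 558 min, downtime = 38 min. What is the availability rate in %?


Formula: Availability = (Planned Time - Downtime) / Planned Time * 100
Uptime = 558 - 38 = 520 min
Availability = 520 / 558 * 100 = 93.2%

93.2%


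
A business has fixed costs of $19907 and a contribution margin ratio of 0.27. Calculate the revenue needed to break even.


Formula: BER = Fixed Costs / Contribution Margin Ratio
BER = $19907 / 0.27
BER = $73729.63 (to the nearest cent)

$73729.63


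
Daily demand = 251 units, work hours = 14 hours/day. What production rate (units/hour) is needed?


Formula: Production Rate = Daily Demand / Available Hours
Rate = 251 units/day / 14 hours/day
Rate = 17.9 units/hour

17.9 units/hour


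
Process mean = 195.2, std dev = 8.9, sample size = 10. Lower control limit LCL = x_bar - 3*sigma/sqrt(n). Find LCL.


LCL = 195.2 - 3 * 8.9 / sqrt(10)

186.76


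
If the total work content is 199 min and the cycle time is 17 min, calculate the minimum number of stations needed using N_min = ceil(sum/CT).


Formula: N_min = ceil(Sum of Task Times / Cycle Time)
N_min = ceil(199 min / 17 min) = ceil(11.7059)
N_min = 12 stations

12


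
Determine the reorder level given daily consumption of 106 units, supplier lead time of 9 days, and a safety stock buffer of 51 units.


Formula: ROP = (Daily Demand * Lead Time) + Safety Stock
Demand during lead time = 106 * 9 = 954 units
ROP = 954 + 51 = 1005 units

1005 units


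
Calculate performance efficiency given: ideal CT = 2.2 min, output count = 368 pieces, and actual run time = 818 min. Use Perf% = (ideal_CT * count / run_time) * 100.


Formula: Performance = (Ideal CT * Total Count) / Run Time * 100
Ideal output time = 2.2 * 368 = 809.6 min
Performance = 809.6 / 818 * 100 = 99.0%

99.0%


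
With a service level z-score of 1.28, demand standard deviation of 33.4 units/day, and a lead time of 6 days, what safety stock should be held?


Formula: SS = z * sigma_d * sqrt(LT)
sqrt(LT) = sqrt(6) = 2.4495
SS = 1.28 * 33.4 * 2.4495
SS = 104.7 units

104.7 units


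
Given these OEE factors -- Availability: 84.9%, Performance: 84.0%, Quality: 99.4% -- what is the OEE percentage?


Formula: OEE = Availability * Performance * Quality / 10000
A * P = 84.9% * 84.0% / 100 = 71.32%
OEE = 71.32% * 99.4% / 100 = 70.9%

70.9%


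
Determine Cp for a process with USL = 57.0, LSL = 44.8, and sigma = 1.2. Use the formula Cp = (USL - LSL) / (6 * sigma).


Cp = (57.0 - 44.8) / (6 * 1.2)

1.69


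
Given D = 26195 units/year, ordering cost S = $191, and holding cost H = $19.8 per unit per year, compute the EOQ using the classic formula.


Formula: EOQ = sqrt(2 * D * S / H)
Numerator: 2 * 26195 * 191 = 10006490
2DS/H = 10006490 / 19.8 = 505378.3
EOQ = sqrt(505378.3) = 710.9 units

710.9 units


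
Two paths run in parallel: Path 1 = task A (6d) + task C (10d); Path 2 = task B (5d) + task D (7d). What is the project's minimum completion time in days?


Path 1 = 6 + 10 = 16 days
Path 2 = 5 + 7 = 12 days
Duration = max(16, 12) = 16 days

16 days


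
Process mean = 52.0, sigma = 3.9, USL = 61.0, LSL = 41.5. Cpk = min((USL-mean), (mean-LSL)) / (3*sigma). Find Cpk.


Cpu = (61.0 - 52.0) / (3 * 3.9) = 0.77
Cpl = (52.0 - 41.5) / (3 * 3.9) = 0.9
Cpk = min(0.77, 0.9) = 0.77

0.77


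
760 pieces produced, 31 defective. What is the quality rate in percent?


Formula: Quality Rate = Good Pieces / Total Pieces * 100
Good pieces = 760 - 31 = 729
QR = 729 / 760 * 100 = 95.9%

95.9%


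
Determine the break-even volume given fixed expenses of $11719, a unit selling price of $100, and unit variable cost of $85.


Formula: BEQ = Fixed Costs / (Price - Variable Cost)
Contribution margin = $100 - $85 = $15/unit
BEQ = ceil($11719 / $15/unit) = ceil(781.27) = 782 units

782 units
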